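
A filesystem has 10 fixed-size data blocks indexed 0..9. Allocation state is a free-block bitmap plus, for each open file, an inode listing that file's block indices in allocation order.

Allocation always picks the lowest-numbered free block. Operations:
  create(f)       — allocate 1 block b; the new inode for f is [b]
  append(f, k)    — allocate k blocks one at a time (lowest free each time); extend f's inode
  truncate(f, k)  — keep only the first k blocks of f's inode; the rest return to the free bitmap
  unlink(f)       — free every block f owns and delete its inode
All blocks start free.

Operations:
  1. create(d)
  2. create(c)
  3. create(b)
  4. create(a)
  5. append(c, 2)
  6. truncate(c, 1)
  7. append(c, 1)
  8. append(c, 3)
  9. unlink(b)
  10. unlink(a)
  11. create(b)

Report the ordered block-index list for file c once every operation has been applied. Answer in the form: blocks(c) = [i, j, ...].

[1] create(d) — d=0 (map F.........)
[2] create(c) — c=1 d=0 (map FF........)
[3] create(b) — b=2 c=1 d=0 (map FFF.......)
[4] create(a) — a=3 b=2 c=1 d=0 (map FFFF......)
[5] append(c, 2) — a=3 b=2 c=1,4,5 d=0 (map FFFFFF....)
[6] truncate(c, 1) — a=3 b=2 c=1 d=0 (map FFFF......)
[7] append(c, 1) — a=3 b=2 c=1,4 d=0 (map FFFFF.....)
[8] append(c, 3) — a=3 b=2 c=1,4,5,6,7 d=0 (map FFFFFFFF..)
[9] unlink(b) — a=3 c=1,4,5,6,7 d=0 (map FF.FFFFF..)
[10] unlink(a) — c=1,4,5,6,7 d=0 (map FF..FFFF..)
[11] create(b) — b=2 c=1,4,5,6,7 d=0 (map FFF.FFFF..)

blocks(c) = [1, 4, 5, 6, 7]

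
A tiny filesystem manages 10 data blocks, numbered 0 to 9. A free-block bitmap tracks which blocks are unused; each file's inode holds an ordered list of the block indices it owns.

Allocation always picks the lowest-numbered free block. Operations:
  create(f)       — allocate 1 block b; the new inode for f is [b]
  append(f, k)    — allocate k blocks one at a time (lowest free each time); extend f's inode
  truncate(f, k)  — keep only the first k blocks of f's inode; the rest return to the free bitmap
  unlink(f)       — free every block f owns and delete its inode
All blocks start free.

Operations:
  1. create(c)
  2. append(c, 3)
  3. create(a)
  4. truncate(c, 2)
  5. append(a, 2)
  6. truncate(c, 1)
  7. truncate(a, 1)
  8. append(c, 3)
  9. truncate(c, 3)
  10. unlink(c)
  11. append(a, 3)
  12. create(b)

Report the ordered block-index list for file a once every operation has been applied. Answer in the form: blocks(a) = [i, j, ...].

create(c): bitmap=F......... | c=[0]
append(c, 3): bitmap=FFFF...... | c=[0, 1, 2, 3]
create(a): bitmap=FFFFF..... | a=[4] c=[0, 1, 2, 3]
truncate(c, 2): bitmap=FF..F..... | a=[4] c=[0, 1]
append(a, 2): bitmap=FFFFF..... | a=[4, 2, 3] c=[0, 1]
truncate(c, 1): bitmap=F.FFF..... | a=[4, 2, 3] c=[0]
truncate(a, 1): bitmap=F...F..... | a=[4] c=[0]
append(c, 3): bitmap=FFFFF..... | a=[4] c=[0, 1, 2, 3]
truncate(c, 3): bitmap=FFF.F..... | a=[4] c=[0, 1, 2]
unlink(c): bitmap=....F..... | a=[4]
append(a, 3): bitmap=FFF.F..... | a=[4, 0, 1, 2]
create(b): bitmap=FFFFF..... | a=[4, 0, 1, 2] b=[3]

blocks(a) = [4, 0, 1, 2]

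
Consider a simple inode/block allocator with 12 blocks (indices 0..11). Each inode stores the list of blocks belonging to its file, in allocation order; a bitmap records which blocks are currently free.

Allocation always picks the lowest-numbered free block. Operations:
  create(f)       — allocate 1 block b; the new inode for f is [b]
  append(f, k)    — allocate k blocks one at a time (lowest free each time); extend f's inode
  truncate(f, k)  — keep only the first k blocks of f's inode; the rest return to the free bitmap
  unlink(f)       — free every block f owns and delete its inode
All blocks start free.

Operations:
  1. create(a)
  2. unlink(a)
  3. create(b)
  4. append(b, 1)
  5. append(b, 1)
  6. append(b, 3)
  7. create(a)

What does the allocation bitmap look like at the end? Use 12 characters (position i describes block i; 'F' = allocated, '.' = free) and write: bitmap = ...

create(a): bitmap=F........... | a=[0]
unlink(a): bitmap=............ | 
create(b): bitmap=F........... | b=[0]
append(b, 1): bitmap=FF.......... | b=[0, 1]
append(b, 1): bitmap=FFF......... | b=[0, 1, 2]
append(b, 3): bitmap=FFFFFF...... | b=[0, 1, 2, 3, 4, 5]
create(a): bitmap=FFFFFFF..... | a=[6] b=[0, 1, 2, 3, 4, 5]

bitmap = FFFFFFF.....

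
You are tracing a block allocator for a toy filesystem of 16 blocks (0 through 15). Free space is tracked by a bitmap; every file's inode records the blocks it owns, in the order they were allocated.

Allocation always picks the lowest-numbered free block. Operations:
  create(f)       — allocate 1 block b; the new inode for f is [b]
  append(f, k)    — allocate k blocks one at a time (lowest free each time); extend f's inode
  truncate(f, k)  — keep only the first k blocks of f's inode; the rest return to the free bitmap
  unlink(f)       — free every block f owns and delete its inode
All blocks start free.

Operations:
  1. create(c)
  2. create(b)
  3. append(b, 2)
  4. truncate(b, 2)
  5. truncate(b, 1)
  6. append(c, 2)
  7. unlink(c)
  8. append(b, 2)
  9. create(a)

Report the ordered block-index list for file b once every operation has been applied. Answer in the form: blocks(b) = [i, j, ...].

blocks(b) = [1, 0, 2]

after create(c) → c:[0]  free=[F...............]
after create(b) → b:[1], c:[0]  free=[FF..............]
after append(b, 2) → b:[1, 2, 3], c:[0]  free=[FFFF............]
after truncate(b, 2) → b:[1, 2], c:[0]  free=[FFF.............]
after truncate(b, 1) → b:[1], c:[0]  free=[FF..............]
after append(c, 2) → b:[1], c:[0, 2, 3]  free=[FFFF............]
after unlink(c) → b:[1]  free=[.F..............]
after append(b, 2) → b:[1, 0, 2]  free=[FFF.............]
after create(a) → a:[3], b:[1, 0, 2]  free=[FFFF............]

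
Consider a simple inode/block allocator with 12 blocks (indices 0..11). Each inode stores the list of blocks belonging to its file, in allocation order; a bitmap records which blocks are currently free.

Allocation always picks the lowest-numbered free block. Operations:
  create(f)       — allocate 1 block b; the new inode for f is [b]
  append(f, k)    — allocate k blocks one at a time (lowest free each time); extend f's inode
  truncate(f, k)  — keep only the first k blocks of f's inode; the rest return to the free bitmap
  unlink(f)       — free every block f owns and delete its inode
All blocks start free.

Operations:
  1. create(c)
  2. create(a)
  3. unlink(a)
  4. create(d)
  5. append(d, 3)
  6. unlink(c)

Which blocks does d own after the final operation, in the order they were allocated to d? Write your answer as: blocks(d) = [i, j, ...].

blocks(d) = [1, 2, 3, 4]

  1. create(c)  ⇒  F...........  {c→[0]}
  2. create(a)  ⇒  FF..........  {a→[1]; c→[0]}
  3. unlink(a)  ⇒  F...........  {c→[0]}
  4. create(d)  ⇒  FF..........  {c→[0]; d→[1]}
  5. append(d, 3)  ⇒  FFFFF.......  {c→[0]; d→[1, 2, 3, 4]}
  6. unlink(c)  ⇒  .FFFF.......  {d→[1, 2, 3, 4]}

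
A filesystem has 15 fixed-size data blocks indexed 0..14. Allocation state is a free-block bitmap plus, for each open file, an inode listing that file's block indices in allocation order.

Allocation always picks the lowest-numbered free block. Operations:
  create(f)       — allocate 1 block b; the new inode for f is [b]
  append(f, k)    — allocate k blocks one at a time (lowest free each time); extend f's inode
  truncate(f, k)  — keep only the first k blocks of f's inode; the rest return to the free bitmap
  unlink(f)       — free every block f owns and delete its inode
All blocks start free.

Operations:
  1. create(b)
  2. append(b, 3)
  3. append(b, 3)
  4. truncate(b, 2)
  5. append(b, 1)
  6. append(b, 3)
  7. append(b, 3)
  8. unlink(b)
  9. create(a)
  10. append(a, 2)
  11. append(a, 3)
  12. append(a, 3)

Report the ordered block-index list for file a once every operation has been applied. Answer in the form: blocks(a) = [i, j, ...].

blocks(a) = [0, 1, 2, 3, 4, 5, 6, 7, 8]

[1] create(b) — b=0 (map F..............)
[2] append(b, 3) — b=0,1,2,3 (map FFFF...........)
[3] append(b, 3) — b=0,1,2,3,4,5,6 (map FFFFFFF........)
[4] truncate(b, 2) — b=0,1 (map FF.............)
[5] append(b, 1) — b=0,1,2 (map FFF............)
[6] append(b, 3) — b=0,1,2,3,4,5 (map FFFFFF.........)
[7] append(b, 3) — b=0,1,2,3,4,5,6,7,8 (map FFFFFFFFF......)
[8] unlink(b) —  (map ...............)
[9] create(a) — a=0 (map F..............)
[10] append(a, 2) — a=0,1,2 (map FFF............)
[11] append(a, 3) — a=0,1,2,3,4,5 (map FFFFFF.........)
[12] append(a, 3) — a=0,1,2,3,4,5,6,7,8 (map FFFFFFFFF......)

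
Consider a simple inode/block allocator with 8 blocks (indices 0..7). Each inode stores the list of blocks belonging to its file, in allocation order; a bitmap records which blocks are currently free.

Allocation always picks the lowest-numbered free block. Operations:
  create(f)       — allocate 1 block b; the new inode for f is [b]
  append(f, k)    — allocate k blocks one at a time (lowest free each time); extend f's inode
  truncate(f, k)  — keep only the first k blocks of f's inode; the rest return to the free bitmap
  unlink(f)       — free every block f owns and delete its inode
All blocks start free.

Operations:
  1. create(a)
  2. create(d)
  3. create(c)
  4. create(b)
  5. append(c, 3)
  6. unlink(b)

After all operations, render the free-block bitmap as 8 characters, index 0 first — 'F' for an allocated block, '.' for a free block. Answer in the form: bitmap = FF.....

bitmap = FFF.FFF.

after create(a) → a:[0]  free=[F.......]
after create(d) → a:[0], d:[1]  free=[FF......]
after create(c) → a:[0], c:[2], d:[1]  free=[FFF.....]
after create(b) → a:[0], b:[3], c:[2], d:[1]  free=[FFFF....]
after append(c, 3) → a:[0], b:[3], c:[2, 4, 5, 6], d:[1]  free=[FFFFFFF.]
after unlink(b) → a:[0], c:[2, 4, 5, 6], d:[1]  free=[FFF.FFF.]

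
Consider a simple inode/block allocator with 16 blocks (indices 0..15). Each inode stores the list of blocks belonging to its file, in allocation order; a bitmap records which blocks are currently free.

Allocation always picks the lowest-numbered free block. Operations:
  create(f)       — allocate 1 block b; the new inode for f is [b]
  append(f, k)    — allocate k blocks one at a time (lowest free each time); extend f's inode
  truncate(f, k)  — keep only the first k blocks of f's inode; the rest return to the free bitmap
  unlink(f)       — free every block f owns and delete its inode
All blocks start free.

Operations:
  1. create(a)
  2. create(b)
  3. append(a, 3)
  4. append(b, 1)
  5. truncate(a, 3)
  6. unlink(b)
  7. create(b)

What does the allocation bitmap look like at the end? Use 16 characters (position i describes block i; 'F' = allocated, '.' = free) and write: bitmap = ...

bitmap = FFFF............

[1] create(a) — a=0 (map F...............)
[2] create(b) — a=0 b=1 (map FF..............)
[3] append(a, 3) — a=0,2,3,4 b=1 (map FFFFF...........)
[4] append(b, 1) — a=0,2,3,4 b=1,5 (map FFFFFF..........)
[5] truncate(a, 3) — a=0,2,3 b=1,5 (map FFFF.F..........)
[6] unlink(b) — a=0,2,3 (map F.FF............)
[7] create(b) — a=0,2,3 b=1 (map FFFF............)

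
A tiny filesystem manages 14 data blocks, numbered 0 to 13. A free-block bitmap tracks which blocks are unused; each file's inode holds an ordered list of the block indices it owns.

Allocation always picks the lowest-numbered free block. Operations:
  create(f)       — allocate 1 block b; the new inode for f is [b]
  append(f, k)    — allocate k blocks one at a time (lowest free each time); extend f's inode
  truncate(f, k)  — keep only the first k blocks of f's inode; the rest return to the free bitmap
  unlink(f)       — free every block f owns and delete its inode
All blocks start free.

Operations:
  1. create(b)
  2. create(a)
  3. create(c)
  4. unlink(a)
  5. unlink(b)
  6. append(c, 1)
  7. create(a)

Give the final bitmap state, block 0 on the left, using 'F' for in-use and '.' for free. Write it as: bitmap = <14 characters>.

  1. create(b)  ⇒  F.............  {b→[0]}
  2. create(a)  ⇒  FF............  {a→[1]; b→[0]}
  3. create(c)  ⇒  FFF...........  {a→[1]; b→[0]; c→[2]}
  4. unlink(a)  ⇒  F.F...........  {b→[0]; c→[2]}
  5. unlink(b)  ⇒  ..F...........  {c→[2]}
  6. append(c, 1)  ⇒  F.F...........  {c→[2, 0]}
  7. create(a)  ⇒  FFF...........  {a→[1]; c→[2, 0]}

bitmap = FFF...........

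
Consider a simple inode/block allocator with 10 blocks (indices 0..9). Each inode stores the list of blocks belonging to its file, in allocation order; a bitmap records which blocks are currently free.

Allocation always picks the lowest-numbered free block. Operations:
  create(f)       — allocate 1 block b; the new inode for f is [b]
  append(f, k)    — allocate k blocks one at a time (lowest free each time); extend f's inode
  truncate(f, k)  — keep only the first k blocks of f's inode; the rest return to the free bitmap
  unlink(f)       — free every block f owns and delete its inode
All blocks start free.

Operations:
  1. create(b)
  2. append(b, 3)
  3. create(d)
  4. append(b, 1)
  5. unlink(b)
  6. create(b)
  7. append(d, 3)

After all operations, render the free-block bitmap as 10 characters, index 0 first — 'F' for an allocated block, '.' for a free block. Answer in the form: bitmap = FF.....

[1] create(b) — b=0 (map F.........)
[2] append(b, 3) — b=0,1,2,3 (map FFFF......)
[3] create(d) — b=0,1,2,3 d=4 (map FFFFF.....)
[4] append(b, 1) — b=0,1,2,3,5 d=4 (map FFFFFF....)
[5] unlink(b) — d=4 (map ....F.....)
[6] create(b) — b=0 d=4 (map F...F.....)
[7] append(d, 3) — b=0 d=4,1,2,3 (map FFFFF.....)

bitmap = FFFFF.....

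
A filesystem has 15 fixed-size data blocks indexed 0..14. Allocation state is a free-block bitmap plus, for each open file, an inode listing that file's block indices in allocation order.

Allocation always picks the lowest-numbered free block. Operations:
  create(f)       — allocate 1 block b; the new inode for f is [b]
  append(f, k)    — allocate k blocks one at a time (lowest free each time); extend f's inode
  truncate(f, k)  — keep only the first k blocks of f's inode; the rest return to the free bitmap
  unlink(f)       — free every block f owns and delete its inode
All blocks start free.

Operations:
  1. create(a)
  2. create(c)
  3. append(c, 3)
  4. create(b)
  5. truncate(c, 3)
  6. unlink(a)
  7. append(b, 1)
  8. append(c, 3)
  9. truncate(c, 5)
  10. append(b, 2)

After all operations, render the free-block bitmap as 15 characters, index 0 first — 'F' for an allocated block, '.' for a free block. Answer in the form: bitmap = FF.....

bitmap = FFFFFFFFF......

create(a): bitmap=F.............. | a=[0]
create(c): bitmap=FF............. | a=[0] c=[1]
append(c, 3): bitmap=FFFFF.......... | a=[0] c=[1, 2, 3, 4]
create(b): bitmap=FFFFFF......... | a=[0] b=[5] c=[1, 2, 3, 4]
truncate(c, 3): bitmap=FFFF.F......... | a=[0] b=[5] c=[1, 2, 3]
unlink(a): bitmap=.FFF.F......... | b=[5] c=[1, 2, 3]
append(b, 1): bitmap=FFFF.F......... | b=[5, 0] c=[1, 2, 3]
append(c, 3): bitmap=FFFFFFFF....... | b=[5, 0] c=[1, 2, 3, 4, 6, 7]
truncate(c, 5): bitmap=FFFFFFF........ | b=[5, 0] c=[1, 2, 3, 4, 6]
append(b, 2): bitmap=FFFFFFFFF...... | b=[5, 0, 7, 8] c=[1, 2, 3, 4, 6]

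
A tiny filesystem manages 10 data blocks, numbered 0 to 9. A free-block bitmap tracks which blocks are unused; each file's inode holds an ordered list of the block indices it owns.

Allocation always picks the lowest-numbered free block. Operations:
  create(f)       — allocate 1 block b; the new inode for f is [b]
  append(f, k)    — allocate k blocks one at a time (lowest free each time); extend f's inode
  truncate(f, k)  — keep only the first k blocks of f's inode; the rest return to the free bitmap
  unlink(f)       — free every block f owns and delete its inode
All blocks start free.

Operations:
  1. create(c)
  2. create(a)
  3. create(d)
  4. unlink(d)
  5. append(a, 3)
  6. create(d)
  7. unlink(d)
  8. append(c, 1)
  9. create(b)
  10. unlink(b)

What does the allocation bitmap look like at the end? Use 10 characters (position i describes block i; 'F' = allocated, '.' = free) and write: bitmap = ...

bitmap = FFFFFF....

after create(c) → c:[0]  free=[F.........]
after create(a) → a:[1], c:[0]  free=[FF........]
after create(d) → a:[1], c:[0], d:[2]  free=[FFF.......]
after unlink(d) → a:[1], c:[0]  free=[FF........]
after append(a, 3) → a:[1, 2, 3, 4], c:[0]  free=[FFFFF.....]
after create(d) → a:[1, 2, 3, 4], c:[0], d:[5]  free=[FFFFFF....]
after unlink(d) → a:[1, 2, 3, 4], c:[0]  free=[FFFFF.....]
after append(c, 1) → a:[1, 2, 3, 4], c:[0, 5]  free=[FFFFFF....]
after create(b) → a:[1, 2, 3, 4], b:[6], c:[0, 5]  free=[FFFFFFF...]
after unlink(b) → a:[1, 2, 3, 4], c:[0, 5]  free=[FFFFFF....]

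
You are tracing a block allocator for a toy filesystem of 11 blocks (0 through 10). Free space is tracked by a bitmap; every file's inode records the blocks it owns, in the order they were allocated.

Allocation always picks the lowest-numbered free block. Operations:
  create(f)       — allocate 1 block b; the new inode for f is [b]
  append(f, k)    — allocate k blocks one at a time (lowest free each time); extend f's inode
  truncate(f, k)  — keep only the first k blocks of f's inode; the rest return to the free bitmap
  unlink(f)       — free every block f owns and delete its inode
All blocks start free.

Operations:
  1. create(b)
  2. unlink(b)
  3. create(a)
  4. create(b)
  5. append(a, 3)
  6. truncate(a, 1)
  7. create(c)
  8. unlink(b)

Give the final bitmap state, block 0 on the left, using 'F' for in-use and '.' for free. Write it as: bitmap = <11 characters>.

after create(b) → b:[0]  free=[F..........]
after unlink(b) →   free=[...........]
after create(a) → a:[0]  free=[F..........]
after create(b) → a:[0], b:[1]  free=[FF.........]
after append(a, 3) → a:[0, 2, 3, 4], b:[1]  free=[FFFFF......]
after truncate(a, 1) → a:[0], b:[1]  free=[FF.........]
after create(c) → a:[0], b:[1], c:[2]  free=[FFF........]
after unlink(b) → a:[0], c:[2]  free=[F.F........]

bitmap = F.F........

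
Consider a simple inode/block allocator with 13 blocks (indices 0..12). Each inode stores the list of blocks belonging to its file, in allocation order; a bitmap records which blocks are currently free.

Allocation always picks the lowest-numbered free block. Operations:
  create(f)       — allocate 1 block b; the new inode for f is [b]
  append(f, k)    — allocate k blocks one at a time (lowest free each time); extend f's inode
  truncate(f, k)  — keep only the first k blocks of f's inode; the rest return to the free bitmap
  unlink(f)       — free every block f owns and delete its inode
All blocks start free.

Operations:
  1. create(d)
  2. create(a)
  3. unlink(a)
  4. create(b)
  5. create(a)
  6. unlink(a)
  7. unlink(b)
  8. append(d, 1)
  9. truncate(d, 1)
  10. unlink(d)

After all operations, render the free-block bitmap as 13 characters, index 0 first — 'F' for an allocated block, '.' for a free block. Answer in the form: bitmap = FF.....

bitmap = .............

create(d): bitmap=F............ | d=[0]
create(a): bitmap=FF........... | a=[1] d=[0]
unlink(a): bitmap=F............ | d=[0]
create(b): bitmap=FF........... | b=[1] d=[0]
create(a): bitmap=FFF.......... | a=[2] b=[1] d=[0]
unlink(a): bitmap=FF........... | b=[1] d=[0]
unlink(b): bitmap=F............ | d=[0]
append(d, 1): bitmap=FF........... | d=[0, 1]
truncate(d, 1): bitmap=F............ | d=[0]
unlink(d): bitmap=............. | 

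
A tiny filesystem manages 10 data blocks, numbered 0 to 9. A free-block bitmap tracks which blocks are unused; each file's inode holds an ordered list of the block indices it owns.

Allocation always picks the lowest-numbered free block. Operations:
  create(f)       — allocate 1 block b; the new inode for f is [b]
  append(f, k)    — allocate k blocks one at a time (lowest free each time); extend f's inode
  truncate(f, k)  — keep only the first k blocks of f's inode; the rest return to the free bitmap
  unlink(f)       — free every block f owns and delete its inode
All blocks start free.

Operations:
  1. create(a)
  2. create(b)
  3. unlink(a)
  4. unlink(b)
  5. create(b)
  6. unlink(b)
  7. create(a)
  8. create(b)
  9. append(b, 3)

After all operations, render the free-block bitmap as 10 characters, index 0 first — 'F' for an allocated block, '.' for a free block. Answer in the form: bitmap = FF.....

after create(a) → a:[0]  free=[F.........]
after create(b) → a:[0], b:[1]  free=[FF........]
after unlink(a) → b:[1]  free=[.F........]
after unlink(b) →   free=[..........]
after create(b) → b:[0]  free=[F.........]
after unlink(b) →   free=[..........]
after create(a) → a:[0]  free=[F.........]
after create(b) → a:[0], b:[1]  free=[FF........]
after append(b, 3) → a:[0], b:[1, 2, 3, 4]  free=[FFFFF.....]

bitmap = FFFFF.....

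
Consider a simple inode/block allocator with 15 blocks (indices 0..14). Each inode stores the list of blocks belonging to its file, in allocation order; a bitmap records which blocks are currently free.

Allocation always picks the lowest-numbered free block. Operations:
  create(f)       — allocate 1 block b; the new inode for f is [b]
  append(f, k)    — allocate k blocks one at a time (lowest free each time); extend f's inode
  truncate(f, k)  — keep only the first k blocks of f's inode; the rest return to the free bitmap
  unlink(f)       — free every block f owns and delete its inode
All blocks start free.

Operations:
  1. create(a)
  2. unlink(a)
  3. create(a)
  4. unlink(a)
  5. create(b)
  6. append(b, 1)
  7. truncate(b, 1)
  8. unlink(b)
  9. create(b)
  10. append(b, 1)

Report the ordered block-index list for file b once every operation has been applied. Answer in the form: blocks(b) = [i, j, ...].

[1] create(a) — a=0 (map F..............)
[2] unlink(a) —  (map ...............)
[3] create(a) — a=0 (map F..............)
[4] unlink(a) —  (map ...............)
[5] create(b) — b=0 (map F..............)
[6] append(b, 1) — b=0,1 (map FF.............)
[7] truncate(b, 1) — b=0 (map F..............)
[8] unlink(b) —  (map ...............)
[9] create(b) — b=0 (map F..............)
[10] append(b, 1) — b=0,1 (map FF.............)

blocks(b) = [0, 1]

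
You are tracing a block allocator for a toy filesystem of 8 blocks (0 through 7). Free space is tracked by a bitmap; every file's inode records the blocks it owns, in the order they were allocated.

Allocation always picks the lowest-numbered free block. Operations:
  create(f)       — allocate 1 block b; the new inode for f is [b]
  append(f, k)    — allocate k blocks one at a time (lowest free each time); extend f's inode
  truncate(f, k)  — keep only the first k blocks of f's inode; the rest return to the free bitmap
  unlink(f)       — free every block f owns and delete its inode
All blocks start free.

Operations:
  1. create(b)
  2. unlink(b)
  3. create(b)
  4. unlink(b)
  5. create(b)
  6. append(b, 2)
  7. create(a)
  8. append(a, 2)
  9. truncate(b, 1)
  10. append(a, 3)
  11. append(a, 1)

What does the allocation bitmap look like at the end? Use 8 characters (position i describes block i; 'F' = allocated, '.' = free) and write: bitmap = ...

bitmap = FFFFFFFF

  1. create(b)  ⇒  F.......  {b→[0]}
  2. unlink(b)  ⇒  ........  {}
  3. create(b)  ⇒  F.......  {b→[0]}
  4. unlink(b)  ⇒  ........  {}
  5. create(b)  ⇒  F.......  {b→[0]}
  6. append(b, 2)  ⇒  FFF.....  {b→[0, 1, 2]}
  7. create(a)  ⇒  FFFF....  {a→[3]; b→[0, 1, 2]}
  8. append(a, 2)  ⇒  FFFFFF..  {a→[3, 4, 5]; b→[0, 1, 2]}
  9. truncate(b, 1)  ⇒  F..FFF..  {a→[3, 4, 5]; b→[0]}
  10. append(a, 3)  ⇒  FFFFFFF.  {a→[3, 4, 5, 1, 2, 6]; b→[0]}
  11. append(a, 1)  ⇒  FFFFFFFF  {a→[3, 4, 5, 1, 2, 6, 7]; b→[0]}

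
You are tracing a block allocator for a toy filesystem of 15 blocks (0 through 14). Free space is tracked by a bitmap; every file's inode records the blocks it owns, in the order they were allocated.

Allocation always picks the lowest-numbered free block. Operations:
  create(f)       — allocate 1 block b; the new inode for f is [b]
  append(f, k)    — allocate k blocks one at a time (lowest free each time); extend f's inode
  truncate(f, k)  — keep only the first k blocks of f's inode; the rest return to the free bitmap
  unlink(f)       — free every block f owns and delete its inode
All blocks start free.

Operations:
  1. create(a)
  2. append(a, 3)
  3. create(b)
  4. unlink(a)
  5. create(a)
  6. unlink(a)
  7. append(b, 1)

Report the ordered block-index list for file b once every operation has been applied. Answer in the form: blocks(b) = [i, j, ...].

create(a): bitmap=F.............. | a=[0]
append(a, 3): bitmap=FFFF........... | a=[0, 1, 2, 3]
create(b): bitmap=FFFFF.......... | a=[0, 1, 2, 3] b=[4]
unlink(a): bitmap=....F.......... | b=[4]
create(a): bitmap=F...F.......... | a=[0] b=[4]
unlink(a): bitmap=....F.......... | b=[4]
append(b, 1): bitmap=F...F.......... | b=[4, 0]

blocks(b) = [4, 0]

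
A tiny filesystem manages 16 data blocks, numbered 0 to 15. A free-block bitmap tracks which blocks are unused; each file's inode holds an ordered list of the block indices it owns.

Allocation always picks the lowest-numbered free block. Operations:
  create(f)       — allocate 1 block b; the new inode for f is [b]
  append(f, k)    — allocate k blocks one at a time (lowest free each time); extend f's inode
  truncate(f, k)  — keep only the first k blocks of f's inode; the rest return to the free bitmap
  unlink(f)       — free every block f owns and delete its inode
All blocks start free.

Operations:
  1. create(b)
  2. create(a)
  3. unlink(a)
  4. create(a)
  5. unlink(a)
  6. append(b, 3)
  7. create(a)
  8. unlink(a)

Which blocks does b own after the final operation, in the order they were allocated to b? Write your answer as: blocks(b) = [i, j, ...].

  1. create(b)  ⇒  F...............  {b→[0]}
  2. create(a)  ⇒  FF..............  {a→[1]; b→[0]}
  3. unlink(a)  ⇒  F...............  {b→[0]}
  4. create(a)  ⇒  FF..............  {a→[1]; b→[0]}
  5. unlink(a)  ⇒  F...............  {b→[0]}
  6. append(b, 3)  ⇒  FFFF............  {b→[0, 1, 2, 3]}
  7. create(a)  ⇒  FFFFF...........  {a→[4]; b→[0, 1, 2, 3]}
  8. unlink(a)  ⇒  FFFF............  {b→[0, 1, 2, 3]}

blocks(b) = [0, 1, 2, 3]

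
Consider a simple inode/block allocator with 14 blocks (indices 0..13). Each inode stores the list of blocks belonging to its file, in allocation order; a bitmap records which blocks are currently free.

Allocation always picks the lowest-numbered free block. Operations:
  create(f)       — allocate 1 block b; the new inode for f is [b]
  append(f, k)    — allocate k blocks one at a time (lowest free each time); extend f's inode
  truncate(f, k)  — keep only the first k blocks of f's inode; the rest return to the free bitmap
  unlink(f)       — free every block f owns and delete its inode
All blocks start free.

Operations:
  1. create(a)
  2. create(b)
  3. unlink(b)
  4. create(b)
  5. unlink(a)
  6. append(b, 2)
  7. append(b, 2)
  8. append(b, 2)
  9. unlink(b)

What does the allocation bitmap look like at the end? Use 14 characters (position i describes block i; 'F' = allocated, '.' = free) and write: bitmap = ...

bitmap = ..............

create(a): bitmap=F............. | a=[0]
create(b): bitmap=FF............ | a=[0] b=[1]
unlink(b): bitmap=F............. | a=[0]
create(b): bitmap=FF............ | a=[0] b=[1]
unlink(a): bitmap=.F............ | b=[1]
append(b, 2): bitmap=FFF........... | b=[1, 0, 2]
append(b, 2): bitmap=FFFFF......... | b=[1, 0, 2, 3, 4]
append(b, 2): bitmap=FFFFFFF....... | b=[1, 0, 2, 3, 4, 5, 6]
unlink(b): bitmap=.............. | 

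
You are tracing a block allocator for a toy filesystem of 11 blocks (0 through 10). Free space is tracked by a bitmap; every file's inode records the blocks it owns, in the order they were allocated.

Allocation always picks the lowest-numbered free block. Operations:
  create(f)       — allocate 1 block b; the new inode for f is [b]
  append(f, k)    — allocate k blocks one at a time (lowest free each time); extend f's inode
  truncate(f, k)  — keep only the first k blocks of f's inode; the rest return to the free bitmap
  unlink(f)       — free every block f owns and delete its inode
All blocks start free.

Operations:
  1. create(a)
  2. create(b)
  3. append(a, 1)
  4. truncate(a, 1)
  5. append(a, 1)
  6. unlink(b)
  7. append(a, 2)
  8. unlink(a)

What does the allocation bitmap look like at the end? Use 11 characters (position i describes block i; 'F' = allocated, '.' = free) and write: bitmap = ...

bitmap = ...........

[1] create(a) — a=0 (map F..........)
[2] create(b) — a=0 b=1 (map FF.........)
[3] append(a, 1) — a=0,2 b=1 (map FFF........)
[4] truncate(a, 1) — a=0 b=1 (map FF.........)
[5] append(a, 1) — a=0,2 b=1 (map FFF........)
[6] unlink(b) — a=0,2 (map F.F........)
[7] append(a, 2) — a=0,2,1,3 (map FFFF.......)
[8] unlink(a) —  (map ...........)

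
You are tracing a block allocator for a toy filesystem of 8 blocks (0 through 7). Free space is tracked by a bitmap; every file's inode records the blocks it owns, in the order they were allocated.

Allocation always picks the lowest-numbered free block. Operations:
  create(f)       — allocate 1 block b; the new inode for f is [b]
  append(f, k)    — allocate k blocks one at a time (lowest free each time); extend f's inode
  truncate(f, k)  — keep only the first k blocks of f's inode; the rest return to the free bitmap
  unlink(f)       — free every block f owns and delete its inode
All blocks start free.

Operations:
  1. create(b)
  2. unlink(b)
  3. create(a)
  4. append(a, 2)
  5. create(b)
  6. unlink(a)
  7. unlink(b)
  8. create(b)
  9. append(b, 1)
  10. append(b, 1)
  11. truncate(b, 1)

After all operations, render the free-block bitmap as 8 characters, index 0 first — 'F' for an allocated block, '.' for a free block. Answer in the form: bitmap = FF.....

after create(b) → b:[0]  free=[F.......]
after unlink(b) →   free=[........]
after create(a) → a:[0]  free=[F.......]
after append(a, 2) → a:[0, 1, 2]  free=[FFF.....]
after create(b) → a:[0, 1, 2], b:[3]  free=[FFFF....]
after unlink(a) → b:[3]  free=[...F....]
after unlink(b) →   free=[........]
after create(b) → b:[0]  free=[F.......]
after append(b, 1) → b:[0, 1]  free=[FF......]
after append(b, 1) → b:[0, 1, 2]  free=[FFF.....]
after truncate(b, 1) → b:[0]  free=[F.......]

bitmap = F.......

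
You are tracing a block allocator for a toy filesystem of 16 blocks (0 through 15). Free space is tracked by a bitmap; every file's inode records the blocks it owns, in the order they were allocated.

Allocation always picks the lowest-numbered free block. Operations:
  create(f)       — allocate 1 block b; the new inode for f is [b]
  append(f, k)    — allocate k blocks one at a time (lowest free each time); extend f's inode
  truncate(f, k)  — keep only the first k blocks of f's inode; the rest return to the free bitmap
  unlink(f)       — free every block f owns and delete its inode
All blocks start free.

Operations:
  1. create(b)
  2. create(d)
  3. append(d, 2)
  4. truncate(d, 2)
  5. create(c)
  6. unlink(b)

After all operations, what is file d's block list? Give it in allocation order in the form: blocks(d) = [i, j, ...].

create(b): bitmap=F............... | b=[0]
create(d): bitmap=FF.............. | b=[0] d=[1]
append(d, 2): bitmap=FFFF............ | b=[0] d=[1, 2, 3]
truncate(d, 2): bitmap=FFF............. | b=[0] d=[1, 2]
create(c): bitmap=FFFF............ | b=[0] c=[3] d=[1, 2]
unlink(b): bitmap=.FFF............ | c=[3] d=[1, 2]

blocks(d) = [1, 2]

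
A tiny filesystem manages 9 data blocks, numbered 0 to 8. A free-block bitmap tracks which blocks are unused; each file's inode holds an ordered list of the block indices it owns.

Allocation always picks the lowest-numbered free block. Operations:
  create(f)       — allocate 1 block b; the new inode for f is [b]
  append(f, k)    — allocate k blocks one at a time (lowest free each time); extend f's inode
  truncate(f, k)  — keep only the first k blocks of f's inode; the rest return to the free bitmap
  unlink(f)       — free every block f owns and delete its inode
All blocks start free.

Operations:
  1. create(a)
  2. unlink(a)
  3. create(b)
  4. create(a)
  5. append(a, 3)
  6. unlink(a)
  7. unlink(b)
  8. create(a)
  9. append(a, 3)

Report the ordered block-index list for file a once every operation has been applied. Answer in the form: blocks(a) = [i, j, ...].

after create(a) → a:[0]  free=[F........]
after unlink(a) →   free=[.........]
after create(b) → b:[0]  free=[F........]
after create(a) → a:[1], b:[0]  free=[FF.......]
after append(a, 3) → a:[1, 2, 3, 4], b:[0]  free=[FFFFF....]
after unlink(a) → b:[0]  free=[F........]
after unlink(b) →   free=[.........]
after create(a) → a:[0]  free=[F........]
after append(a, 3) → a:[0, 1, 2, 3]  free=[FFFF.....]

blocks(a) = [0, 1, 2, 3]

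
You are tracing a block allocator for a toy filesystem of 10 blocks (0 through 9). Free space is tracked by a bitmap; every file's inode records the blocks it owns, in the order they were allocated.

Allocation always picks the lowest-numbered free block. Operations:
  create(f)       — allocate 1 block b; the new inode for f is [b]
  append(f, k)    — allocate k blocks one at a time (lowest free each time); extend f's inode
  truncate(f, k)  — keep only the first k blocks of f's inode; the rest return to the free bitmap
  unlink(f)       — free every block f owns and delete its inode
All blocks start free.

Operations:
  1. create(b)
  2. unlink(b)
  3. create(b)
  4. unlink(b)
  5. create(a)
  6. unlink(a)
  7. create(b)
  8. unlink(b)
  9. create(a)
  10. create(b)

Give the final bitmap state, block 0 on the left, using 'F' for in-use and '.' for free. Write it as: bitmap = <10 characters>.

create(b): bitmap=F......... | b=[0]
unlink(b): bitmap=.......... | 
create(b): bitmap=F......... | b=[0]
unlink(b): bitmap=.......... | 
create(a): bitmap=F......... | a=[0]
unlink(a): bitmap=.......... | 
create(b): bitmap=F......... | b=[0]
unlink(b): bitmap=.......... | 
create(a): bitmap=F......... | a=[0]
create(b): bitmap=FF........ | a=[0] b=[1]

bitmap = FF........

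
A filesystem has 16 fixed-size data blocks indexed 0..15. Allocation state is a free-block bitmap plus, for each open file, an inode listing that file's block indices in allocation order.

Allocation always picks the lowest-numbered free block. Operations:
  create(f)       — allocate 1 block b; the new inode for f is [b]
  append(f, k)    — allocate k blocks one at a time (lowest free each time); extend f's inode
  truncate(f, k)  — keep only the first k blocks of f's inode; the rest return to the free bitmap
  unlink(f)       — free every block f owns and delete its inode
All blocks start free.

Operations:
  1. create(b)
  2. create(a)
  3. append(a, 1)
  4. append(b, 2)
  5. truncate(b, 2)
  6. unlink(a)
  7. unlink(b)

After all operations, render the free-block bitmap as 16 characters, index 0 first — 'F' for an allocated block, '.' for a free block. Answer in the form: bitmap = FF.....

[1] create(b) — b=0 (map F...............)
[2] create(a) — a=1 b=0 (map FF..............)
[3] append(a, 1) — a=1,2 b=0 (map FFF.............)
[4] append(b, 2) — a=1,2 b=0,3,4 (map FFFFF...........)
[5] truncate(b, 2) — a=1,2 b=0,3 (map FFFF............)
[6] unlink(a) — b=0,3 (map F..F............)
[7] unlink(b) —  (map ................)

bitmap = ................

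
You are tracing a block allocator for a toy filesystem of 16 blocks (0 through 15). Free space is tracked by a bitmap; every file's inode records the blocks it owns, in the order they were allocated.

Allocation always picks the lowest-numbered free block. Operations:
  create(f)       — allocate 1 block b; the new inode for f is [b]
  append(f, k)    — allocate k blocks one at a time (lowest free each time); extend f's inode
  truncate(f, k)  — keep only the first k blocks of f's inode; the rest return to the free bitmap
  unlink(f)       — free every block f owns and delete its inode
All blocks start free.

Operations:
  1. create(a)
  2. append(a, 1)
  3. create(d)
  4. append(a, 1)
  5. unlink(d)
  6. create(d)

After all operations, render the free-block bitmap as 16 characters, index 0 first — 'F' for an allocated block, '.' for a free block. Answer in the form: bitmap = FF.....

bitmap = FFFF............

  1. create(a)  ⇒  F...............  {a→[0]}
  2. append(a, 1)  ⇒  FF..............  {a→[0, 1]}
  3. create(d)  ⇒  FFF.............  {a→[0, 1]; d→[2]}
  4. append(a, 1)  ⇒  FFFF............  {a→[0, 1, 3]; d→[2]}
  5. unlink(d)  ⇒  FF.F............  {a→[0, 1, 3]}
  6. create(d)  ⇒  FFFF............  {a→[0, 1, 3]; d→[2]}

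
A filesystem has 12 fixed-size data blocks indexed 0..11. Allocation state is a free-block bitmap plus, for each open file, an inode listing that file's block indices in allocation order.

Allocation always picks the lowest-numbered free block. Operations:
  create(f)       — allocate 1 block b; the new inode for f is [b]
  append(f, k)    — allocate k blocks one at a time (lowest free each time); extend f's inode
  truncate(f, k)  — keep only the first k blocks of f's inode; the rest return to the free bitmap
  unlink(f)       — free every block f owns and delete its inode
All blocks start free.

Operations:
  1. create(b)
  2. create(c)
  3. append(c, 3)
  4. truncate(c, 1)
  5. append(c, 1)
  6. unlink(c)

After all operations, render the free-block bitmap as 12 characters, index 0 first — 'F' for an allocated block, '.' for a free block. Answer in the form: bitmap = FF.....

after create(b) → b:[0]  free=[F...........]
after create(c) → b:[0], c:[1]  free=[FF..........]
after append(c, 3) → b:[0], c:[1, 2, 3, 4]  free=[FFFFF.......]
after truncate(c, 1) → b:[0], c:[1]  free=[FF..........]
after append(c, 1) → b:[0], c:[1, 2]  free=[FFF.........]
after unlink(c) → b:[0]  free=[F...........]

bitmap = F...........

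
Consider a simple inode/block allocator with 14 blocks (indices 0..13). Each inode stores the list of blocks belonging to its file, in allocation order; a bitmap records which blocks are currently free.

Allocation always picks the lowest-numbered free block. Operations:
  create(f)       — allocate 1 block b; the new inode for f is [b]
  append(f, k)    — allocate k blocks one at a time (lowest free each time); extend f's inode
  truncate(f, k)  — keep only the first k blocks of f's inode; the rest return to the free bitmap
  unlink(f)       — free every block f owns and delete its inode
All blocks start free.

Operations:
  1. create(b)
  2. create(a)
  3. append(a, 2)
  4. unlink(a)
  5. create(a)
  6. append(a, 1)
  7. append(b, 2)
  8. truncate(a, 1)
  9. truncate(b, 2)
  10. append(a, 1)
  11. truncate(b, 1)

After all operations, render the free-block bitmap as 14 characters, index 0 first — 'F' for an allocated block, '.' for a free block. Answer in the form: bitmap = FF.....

bitmap = FFF...........

create(b): bitmap=F............. | b=[0]
create(a): bitmap=FF............ | a=[1] b=[0]
append(a, 2): bitmap=FFFF.......... | a=[1, 2, 3] b=[0]
unlink(a): bitmap=F............. | b=[0]
create(a): bitmap=FF............ | a=[1] b=[0]
append(a, 1): bitmap=FFF........... | a=[1, 2] b=[0]
append(b, 2): bitmap=FFFFF......... | a=[1, 2] b=[0, 3, 4]
truncate(a, 1): bitmap=FF.FF......... | a=[1] b=[0, 3, 4]
truncate(b, 2): bitmap=FF.F.......... | a=[1] b=[0, 3]
append(a, 1): bitmap=FFFF.......... | a=[1, 2] b=[0, 3]
truncate(b, 1): bitmap=FFF........... | a=[1, 2] b=[0]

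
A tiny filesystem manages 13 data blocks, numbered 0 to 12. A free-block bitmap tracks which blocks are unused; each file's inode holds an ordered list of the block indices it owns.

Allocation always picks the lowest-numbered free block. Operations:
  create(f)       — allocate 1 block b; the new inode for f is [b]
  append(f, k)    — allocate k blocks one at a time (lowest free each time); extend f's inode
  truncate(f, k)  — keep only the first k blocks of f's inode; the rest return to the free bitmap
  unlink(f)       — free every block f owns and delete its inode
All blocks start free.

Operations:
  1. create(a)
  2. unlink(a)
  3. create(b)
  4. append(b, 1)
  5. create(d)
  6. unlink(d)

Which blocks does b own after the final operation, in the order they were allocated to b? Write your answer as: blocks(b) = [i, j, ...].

blocks(b) = [0, 1]

  1. create(a)  ⇒  F............  {a→[0]}
  2. unlink(a)  ⇒  .............  {}
  3. create(b)  ⇒  F............  {b→[0]}
  4. append(b, 1)  ⇒  FF...........  {b→[0, 1]}
  5. create(d)  ⇒  FFF..........  {b→[0, 1]; d→[2]}
  6. unlink(d)  ⇒  FF...........  {b→[0, 1]}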